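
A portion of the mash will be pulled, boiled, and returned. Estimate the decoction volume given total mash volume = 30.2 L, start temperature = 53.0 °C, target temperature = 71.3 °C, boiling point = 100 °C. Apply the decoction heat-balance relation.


V_dec = V_total·(T_target − T_start)/(T_boil − T_start)
V_dec = 30.2·(71.3 − 53.0)/(100 − 53.0)

11.7587 L


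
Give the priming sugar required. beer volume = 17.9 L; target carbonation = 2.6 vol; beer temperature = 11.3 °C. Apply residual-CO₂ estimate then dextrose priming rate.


residual = 14.695·(0.01821 + 0.09011·e^(−0.04·T));  sugar = (target − residual)·4.0·V
residual = 14.695·(0.01821 + 0.09011·e^(−0.04·11.3)) = 1.1102
sugar = (2.6 − 1.1102)·4.0·17.9

106.6672 g


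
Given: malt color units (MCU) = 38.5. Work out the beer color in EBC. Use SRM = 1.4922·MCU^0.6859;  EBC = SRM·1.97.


SRM = 1.4922·38.5^0.6859 = 18.2513
EBC = 18.2513·1.97

35.9551 EBC


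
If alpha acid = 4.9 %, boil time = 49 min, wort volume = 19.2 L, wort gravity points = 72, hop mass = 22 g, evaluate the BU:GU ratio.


U = 1.65·0.000125^(GP/1000)·(1−e^(−0.04t))/4.15;  IBU = (α/100)·m·U·1000/V;  BU:GU = IBU/GP
U = 1.65·0.000125^(72/1000)·(1−e^(−0.04·49))/4.15 = 0.1788
IBU = (4.9/100)·22·0.1788·1000/19.2 = 10.0414
BU:GU = 10.0414/72

0.1395


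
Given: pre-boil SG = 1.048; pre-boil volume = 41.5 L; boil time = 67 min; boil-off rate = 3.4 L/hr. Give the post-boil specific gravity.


V_post = V_pre − rate·(t/60);  SG_post = 1 + (SG_pre−1)·V_pre/V_post
V_post = 41.5 − 3.4·(67/60) = 37.7033
SG_post = 1 + (1.048 − 1)·41.5/37.7033

1.0528


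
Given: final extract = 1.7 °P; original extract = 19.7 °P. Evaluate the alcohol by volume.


SG = 259/(259 − P);  ABV = (OG − FG)·131.25
OG = 259/(259 − 19.7) = 1.0823
FG = 259/(259 − 1.7) = 1.0066
ABV = (1.0823 − 1.0066)·131.25

9.9378 % ABV


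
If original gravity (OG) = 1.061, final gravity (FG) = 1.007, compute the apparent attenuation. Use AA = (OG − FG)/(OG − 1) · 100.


AA = (1.061 − 1.007)/(1.061 − 1) · 100

88.5246 %


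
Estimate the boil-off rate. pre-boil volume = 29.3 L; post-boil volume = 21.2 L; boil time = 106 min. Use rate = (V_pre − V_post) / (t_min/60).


rate = (29.3 − 21.2) / (106/60)

4.5849 L/hr


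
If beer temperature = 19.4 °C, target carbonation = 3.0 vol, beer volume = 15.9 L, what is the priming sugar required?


residual = 14.695·(0.01821 + 0.09011·e^(−0.04·T));  sugar = (target − residual)·4.0·V
residual = 14.695·(0.01821 + 0.09011·e^(−0.04·19.4)) = 0.8770
sugar = (3.0 − 0.8770)·4.0·15.9

135.0206 g


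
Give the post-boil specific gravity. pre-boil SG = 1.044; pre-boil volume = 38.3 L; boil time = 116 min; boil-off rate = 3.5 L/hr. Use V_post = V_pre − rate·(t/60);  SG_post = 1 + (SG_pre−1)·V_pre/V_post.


V_post = 38.3 − 3.5·(116/60) = 31.5333
SG_post = 1 + (1.044 − 1)·38.3/31.5333

1.0534


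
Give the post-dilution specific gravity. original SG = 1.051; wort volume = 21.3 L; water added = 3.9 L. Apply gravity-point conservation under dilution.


SG_new = 1 + (SG_old − 1)·V_old/(V_old + V_water)
pts = (1.051 − 1)·1000·21.3/(21.3 + 3.9) = 43.1071
SG_new = 1 + 43.1071/1000

1.0431


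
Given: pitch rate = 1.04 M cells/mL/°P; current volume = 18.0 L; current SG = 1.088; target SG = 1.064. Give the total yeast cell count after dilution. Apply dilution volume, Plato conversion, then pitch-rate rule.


V_w = V·((SG_c−1)/(SG_t−1)−1);  °P = 259 − 259/SG_t;  cells = rate·(V+V_w)·°P
V_w = 18.0·((1.088−1)/(1.064−1)−1) = 6.7500
V_final = 18.0 + 6.7500 = 24.7500
°P = 259 − 259/1.064 = 15.5789
cells = 1.04·24.7500·15.5789

401.0021 billion cells


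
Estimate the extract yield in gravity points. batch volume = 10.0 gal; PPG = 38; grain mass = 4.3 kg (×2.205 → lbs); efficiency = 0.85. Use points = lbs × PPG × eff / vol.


lbs = 4.3 × 2.205 = 9.4815
points = 9.4815 × 38 × 0.85 / 10.0

30.6252 points


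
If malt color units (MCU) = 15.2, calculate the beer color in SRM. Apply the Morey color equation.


SRM = 1.4922 · MCU^0.6859
SRM = 1.4922 · 15.2^0.6859

9.6484 SRM


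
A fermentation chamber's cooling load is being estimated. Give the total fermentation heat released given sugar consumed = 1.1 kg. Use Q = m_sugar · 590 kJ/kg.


Q = 1.1 · 590

649.0000 kJ


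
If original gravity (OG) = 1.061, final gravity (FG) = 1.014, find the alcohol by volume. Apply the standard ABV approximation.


ABV = (OG − FG) · 131.25
ABV = (1.061 − 1.014) · 131.25

6.1687 % ABV


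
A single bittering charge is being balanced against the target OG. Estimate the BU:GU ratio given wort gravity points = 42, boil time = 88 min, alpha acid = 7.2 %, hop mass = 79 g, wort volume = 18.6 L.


U = 1.65·0.000125^(GP/1000)·(1−e^(−0.04t))/4.15;  IBU = (α/100)·m·U·1000/V;  BU:GU = IBU/GP
U = 1.65·0.000125^(42/1000)·(1−e^(−0.04·88))/4.15 = 0.2645
IBU = (7.2/100)·79·0.2645·1000/18.6 = 80.8917
BU:GU = 80.8917/42

1.9260


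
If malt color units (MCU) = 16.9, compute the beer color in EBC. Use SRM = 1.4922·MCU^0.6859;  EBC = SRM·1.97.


SRM = 1.4922·16.9^0.6859 = 10.3761
EBC = 10.3761·1.97

20.4409 EBC


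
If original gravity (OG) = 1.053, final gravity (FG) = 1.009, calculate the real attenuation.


AA = (OG−FG)/(OG−1)·100;  RA = AA·0.8192
AA = (1.053 − 1.009)/(1.053 − 1)·100 = 83.0189
RA = 83.0189·0.8192

68.0091 %


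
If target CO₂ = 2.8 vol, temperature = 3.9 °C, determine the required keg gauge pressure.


psi = vols/(0.01821 + 0.09011·e^(−0.04·T)) − 14.695
psi = 2.8/(0.01821 + 0.09011·e^(−0.04·3.9)) − 14.695

14.6845 psi


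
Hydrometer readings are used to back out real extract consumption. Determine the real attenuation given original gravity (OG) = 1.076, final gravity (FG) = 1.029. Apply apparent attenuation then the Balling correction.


AA = (OG−FG)/(OG−1)·100;  RA = AA·0.8192
AA = (1.076 − 1.029)/(1.076 − 1)·100 = 61.8421
RA = 61.8421·0.8192

50.6611 %


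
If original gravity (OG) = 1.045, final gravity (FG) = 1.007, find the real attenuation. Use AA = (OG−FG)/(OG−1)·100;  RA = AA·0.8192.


AA = (1.045 − 1.007)/(1.045 − 1)·100 = 84.4444
RA = 84.4444·0.8192

69.1769 %


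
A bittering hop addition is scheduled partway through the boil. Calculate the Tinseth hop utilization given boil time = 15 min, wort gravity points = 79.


U = 1.65·0.000125^(GP/1000) · (1 − e^(−0.04·t))/4.15
bigness = 1.65·0.000125^(79/1000) = 0.8112
boil_factor = (1 − e^(−0.04·15))/4.15 = 0.1087
U = 0.8112 · 0.1087

0.0882


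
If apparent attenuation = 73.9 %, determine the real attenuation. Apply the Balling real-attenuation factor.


RA = AA · 0.8192
RA = 73.9 · 0.8192

60.5389 %


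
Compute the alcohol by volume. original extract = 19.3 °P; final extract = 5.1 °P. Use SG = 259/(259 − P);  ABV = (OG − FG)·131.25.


OG = 259/(259 − 19.3) = 1.0805
FG = 259/(259 − 5.1) = 1.0201
ABV = (1.0805 − 1.0201)·131.25

7.9315 % ABV


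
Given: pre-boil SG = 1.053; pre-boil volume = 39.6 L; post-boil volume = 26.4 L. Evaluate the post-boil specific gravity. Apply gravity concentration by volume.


SG_post = 1 + (SG_pre − 1)·V_pre/V_post
pts_pre = (1.053 − 1)·1000 = 53.0000
pts_post = 53.0000·39.6/26.4 = 79.5000
SG_post = 1 + 79.5000/1000

1.0795


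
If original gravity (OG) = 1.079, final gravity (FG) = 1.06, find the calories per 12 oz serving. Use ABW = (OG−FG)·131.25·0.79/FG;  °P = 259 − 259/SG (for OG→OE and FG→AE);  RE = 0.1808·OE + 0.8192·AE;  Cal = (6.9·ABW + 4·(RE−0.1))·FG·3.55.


ABW = (1.079 − 1.06)·131.25·0.79/1.06 = 1.8585
OE = 259 − 259/1.079 = 18.9629 °P
AE = 259 − 259/1.06 = 14.6604 °P
RE = 0.1808·18.9629 + 0.8192·14.6604 = 15.4383 °P
Cal = (6.9·1.8585 + 4·(15.4383−0.1))·1.06·3.55

279.1285 kcal


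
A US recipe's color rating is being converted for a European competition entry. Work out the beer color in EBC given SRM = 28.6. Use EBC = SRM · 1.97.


EBC = 28.6 · 1.97

56.3420 EBC


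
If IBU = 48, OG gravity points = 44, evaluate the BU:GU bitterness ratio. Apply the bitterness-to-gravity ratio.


BU:GU = IBU / OG_points
BU:GU = 48 / 44

1.0909


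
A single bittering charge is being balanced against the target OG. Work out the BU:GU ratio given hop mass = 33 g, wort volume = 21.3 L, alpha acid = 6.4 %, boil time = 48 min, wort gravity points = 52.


U = 1.65·0.000125^(GP/1000)·(1−e^(−0.04t))/4.15;  IBU = (α/100)·m·U·1000/V;  BU:GU = IBU/GP
U = 1.65·0.000125^(52/1000)·(1−e^(−0.04·48))/4.15 = 0.2126
IBU = (6.4/100)·33·0.2126·1000/21.3 = 21.0833
BU:GU = 21.0833/52

0.4054


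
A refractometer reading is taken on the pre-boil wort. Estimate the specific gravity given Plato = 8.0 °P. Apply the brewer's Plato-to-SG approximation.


SG = 259/(259 − P)
SG = 259/(259 − 8.0)

1.0319


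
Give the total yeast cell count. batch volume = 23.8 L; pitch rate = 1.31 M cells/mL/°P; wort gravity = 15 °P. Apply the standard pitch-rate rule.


cells (billions) = rate · V_L · °P
cells = 1.31 · 23.8 · 15

467.6700 billion cells


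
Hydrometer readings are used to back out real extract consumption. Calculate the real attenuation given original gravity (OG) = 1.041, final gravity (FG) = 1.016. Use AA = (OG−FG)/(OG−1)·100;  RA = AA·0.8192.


AA = (1.041 − 1.016)/(1.041 − 1)·100 = 60.9756
RA = 60.9756·0.8192

49.9512 %


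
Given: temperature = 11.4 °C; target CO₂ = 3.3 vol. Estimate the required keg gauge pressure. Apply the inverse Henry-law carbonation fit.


psi = vols/(0.01821 + 0.09011·e^(−0.04·T)) − 14.695
psi = 3.3/(0.01821 + 0.09011·e^(−0.04·11.4)) − 14.695

29.1163 psi


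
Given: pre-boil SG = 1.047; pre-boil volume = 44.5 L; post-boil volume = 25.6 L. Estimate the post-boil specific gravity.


SG_post = 1 + (SG_pre − 1)·V_pre/V_post
pts_pre = (1.047 − 1)·1000 = 47.0000
pts_post = 47.0000·44.5/25.6 = 81.6992
SG_post = 1 + 81.6992/1000

1.0817


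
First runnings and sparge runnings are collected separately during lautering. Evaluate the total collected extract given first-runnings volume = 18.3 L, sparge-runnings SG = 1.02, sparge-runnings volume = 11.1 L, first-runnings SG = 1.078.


total = Σ (SG_i − 1)·1000·V_i
first = (1.078 − 1)·1000·18.3 = 1427.4000
sparge = (1.02 − 1)·1000·11.1 = 222.0000
total = 1427.4000 + 222.0000

1649.4000 gravity·L


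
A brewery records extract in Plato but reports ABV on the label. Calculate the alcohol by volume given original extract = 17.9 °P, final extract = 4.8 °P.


SG = 259/(259 − P);  ABV = (OG − FG)·131.25
OG = 259/(259 − 17.9) = 1.0742
FG = 259/(259 − 4.8) = 1.0189
ABV = (1.0742 − 1.0189)·131.25

7.2660 % ABV


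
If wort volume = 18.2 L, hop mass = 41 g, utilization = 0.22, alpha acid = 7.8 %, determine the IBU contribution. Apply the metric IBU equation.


IBU = (α/100)·mass·U·1000 / V
IBU = (7.8/100)·41·0.22·1000 / 18.2

38.6571 IBU


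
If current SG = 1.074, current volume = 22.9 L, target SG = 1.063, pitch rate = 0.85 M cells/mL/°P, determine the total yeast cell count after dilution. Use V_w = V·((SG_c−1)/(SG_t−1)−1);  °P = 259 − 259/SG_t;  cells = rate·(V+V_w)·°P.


V_w = 22.9·((1.074−1)/(1.063−1)−1) = 3.9984
V_final = 22.9 + 3.9984 = 26.8984
°P = 259 − 259/1.063 = 15.3500
cells = 0.85·26.8984·15.3500

350.9560 billion cells


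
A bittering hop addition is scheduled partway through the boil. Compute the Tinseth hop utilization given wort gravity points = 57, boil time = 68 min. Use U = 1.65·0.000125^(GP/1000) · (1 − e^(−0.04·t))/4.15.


bigness = 1.65·0.000125^(57/1000) = 0.9886
boil_factor = (1 − e^(−0.04·68))/4.15 = 0.2251
U = 0.9886 · 0.2251

0.2225


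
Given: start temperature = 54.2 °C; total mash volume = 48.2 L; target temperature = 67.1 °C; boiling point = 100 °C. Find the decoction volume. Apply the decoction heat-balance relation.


V_dec = V_total·(T_target − T_start)/(T_boil − T_start)
V_dec = 48.2·(67.1 − 54.2)/(100 − 54.2)

13.5760 L


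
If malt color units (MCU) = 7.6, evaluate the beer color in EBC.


SRM = 1.4922·MCU^0.6859;  EBC = SRM·1.97
SRM = 1.4922·7.6^0.6859 = 5.9976
EBC = 5.9976·1.97

11.8153 EBC


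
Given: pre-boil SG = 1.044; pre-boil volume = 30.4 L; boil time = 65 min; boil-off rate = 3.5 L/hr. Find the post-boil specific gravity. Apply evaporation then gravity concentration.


V_post = V_pre − rate·(t/60);  SG_post = 1 + (SG_pre−1)·V_pre/V_post
V_post = 30.4 − 3.5·(65/60) = 26.6083
SG_post = 1 + (1.044 − 1)·30.4/26.6083

1.0503


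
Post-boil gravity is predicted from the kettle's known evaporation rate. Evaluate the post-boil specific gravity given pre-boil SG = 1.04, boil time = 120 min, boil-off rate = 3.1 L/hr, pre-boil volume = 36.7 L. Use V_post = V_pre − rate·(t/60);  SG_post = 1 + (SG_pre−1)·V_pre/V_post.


V_post = 36.7 − 3.1·(120/60) = 30.5000
SG_post = 1 + (1.04 − 1)·36.7/30.5000

1.0481


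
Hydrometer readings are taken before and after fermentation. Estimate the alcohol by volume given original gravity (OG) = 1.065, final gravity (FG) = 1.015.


ABV = (OG − FG) · 131.25
ABV = (1.065 − 1.015) · 131.25

6.5625 % ABV


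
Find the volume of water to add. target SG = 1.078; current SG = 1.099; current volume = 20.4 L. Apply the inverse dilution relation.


V_water = V·((SG_curr − 1)/(SG_target − 1) − 1)
V_water = 20.4·((1.099 − 1)/(1.078 − 1) − 1)

5.4923 L


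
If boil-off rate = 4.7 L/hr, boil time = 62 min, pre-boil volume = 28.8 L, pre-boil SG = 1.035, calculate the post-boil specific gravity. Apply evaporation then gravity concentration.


V_post = V_pre − rate·(t/60);  SG_post = 1 + (SG_pre−1)·V_pre/V_post
V_post = 28.8 − 4.7·(62/60) = 23.9433
SG_post = 1 + (1.035 − 1)·28.8/23.9433

1.0421


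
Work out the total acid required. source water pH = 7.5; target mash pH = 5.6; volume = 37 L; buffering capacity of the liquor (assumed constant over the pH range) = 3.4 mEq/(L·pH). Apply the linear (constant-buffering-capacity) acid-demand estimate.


acid = buffering capacity · (pH_source − pH_target) · V
acid = 3.4 · (7.5 − 5.6) · 37

239.0200 mEq


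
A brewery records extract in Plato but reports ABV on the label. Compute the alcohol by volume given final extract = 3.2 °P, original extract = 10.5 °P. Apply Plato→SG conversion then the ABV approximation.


SG = 259/(259 − P);  ABV = (OG − FG)·131.25
OG = 259/(259 − 10.5) = 1.0423
FG = 259/(259 − 3.2) = 1.0125
ABV = (1.0423 − 1.0125)·131.25

3.9039 % ABV


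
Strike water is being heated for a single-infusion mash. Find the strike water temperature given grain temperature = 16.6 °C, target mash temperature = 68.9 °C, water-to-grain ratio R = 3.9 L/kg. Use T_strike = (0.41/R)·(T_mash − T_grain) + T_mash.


T_strike = (0.41/3.9)·(68.9 − 16.6) + 68.9

74.3982 °C


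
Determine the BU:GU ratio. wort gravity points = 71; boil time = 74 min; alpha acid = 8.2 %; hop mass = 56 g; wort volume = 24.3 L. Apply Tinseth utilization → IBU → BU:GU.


U = 1.65·0.000125^(GP/1000)·(1−e^(−0.04t))/4.15;  IBU = (α/100)·m·U·1000/V;  BU:GU = IBU/GP
U = 1.65·0.000125^(71/1000)·(1−e^(−0.04·74))/4.15 = 0.1992
IBU = (8.2/100)·56·0.1992·1000/24.3 = 37.6360
BU:GU = 37.6360/71

0.5301


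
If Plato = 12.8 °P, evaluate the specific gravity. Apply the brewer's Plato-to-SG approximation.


SG = 259/(259 − P)
SG = 259/(259 − 12.8)

1.0520


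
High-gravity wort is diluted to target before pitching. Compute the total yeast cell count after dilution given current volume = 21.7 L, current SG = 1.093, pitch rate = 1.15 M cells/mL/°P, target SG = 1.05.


V_w = V·((SG_c−1)/(SG_t−1)−1);  °P = 259 − 259/SG_t;  cells = rate·(V+V_w)·°P
V_w = 21.7·((1.093−1)/(1.05−1)−1) = 18.6620
V_final = 21.7 + 18.6620 = 40.3620
°P = 259 − 259/1.05 = 12.3333
cells = 1.15·40.3620·12.3333

572.4677 billion cells


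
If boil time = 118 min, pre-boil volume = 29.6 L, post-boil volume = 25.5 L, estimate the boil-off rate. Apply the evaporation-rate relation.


rate = (V_pre − V_post) / (t_min/60)
rate = (29.6 − 25.5) / (118/60)

2.0847 L/hr


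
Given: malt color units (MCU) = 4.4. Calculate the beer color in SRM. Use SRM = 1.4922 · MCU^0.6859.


SRM = 1.4922 · 4.4^0.6859

4.1226 SRM


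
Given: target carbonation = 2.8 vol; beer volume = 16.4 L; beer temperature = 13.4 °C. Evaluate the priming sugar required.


residual = 14.695·(0.01821 + 0.09011·e^(−0.04·T));  sugar = (target − residual)·4.0·V
residual = 14.695·(0.01821 + 0.09011·e^(−0.04·13.4)) = 1.0423
sugar = (2.8 − 1.0423)·4.0·16.4

115.3022 g


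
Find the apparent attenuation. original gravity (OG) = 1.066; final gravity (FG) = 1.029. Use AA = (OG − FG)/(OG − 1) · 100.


AA = (1.066 − 1.029)/(1.066 − 1) · 100

56.0606 %


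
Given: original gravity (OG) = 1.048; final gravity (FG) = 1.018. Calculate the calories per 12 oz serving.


ABW = (OG−FG)·131.25·0.79/FG;  °P = 259 − 259/SG (for OG→OE and FG→AE);  RE = 0.1808·OE + 0.8192·AE;  Cal = (6.9·ABW + 4·(RE−0.1))·FG·3.55
ABW = (1.048 − 1.018)·131.25·0.79/1.018 = 3.0556
OE = 259 − 259/1.048 = 11.8626 °P
AE = 259 − 259/1.018 = 4.5796 °P
RE = 0.1808·11.8626 + 0.8192·4.5796 = 5.8963 °P
Cal = (6.9·3.0556 + 4·(5.8963−0.1))·1.018·3.55

159.9843 kcal


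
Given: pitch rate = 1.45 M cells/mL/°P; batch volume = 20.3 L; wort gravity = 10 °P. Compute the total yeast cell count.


cells (billions) = rate · V_L · °P
cells = 1.45 · 20.3 · 10

294.3500 billion cells


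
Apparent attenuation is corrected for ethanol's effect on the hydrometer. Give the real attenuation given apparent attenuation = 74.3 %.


RA = AA · 0.8192
RA = 74.3 · 0.8192

60.8666 %


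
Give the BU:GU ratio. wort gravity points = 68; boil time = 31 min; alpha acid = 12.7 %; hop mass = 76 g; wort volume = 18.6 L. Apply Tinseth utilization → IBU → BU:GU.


U = 1.65·0.000125^(GP/1000)·(1−e^(−0.04t))/4.15;  IBU = (α/100)·m·U·1000/V;  BU:GU = IBU/GP
U = 1.65·0.000125^(68/1000)·(1−e^(−0.04·31))/4.15 = 0.1533
IBU = (12.7/100)·76·0.1533·1000/18.6 = 79.5729
BU:GU = 79.5729/68

1.1702


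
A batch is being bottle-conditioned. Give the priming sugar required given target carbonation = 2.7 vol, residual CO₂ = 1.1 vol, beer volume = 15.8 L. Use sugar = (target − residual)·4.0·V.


sugar = (2.7 − 1.1)·4.0·15.8

101.1200 g


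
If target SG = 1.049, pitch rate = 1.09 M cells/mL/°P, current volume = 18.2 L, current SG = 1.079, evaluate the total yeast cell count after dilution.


V_w = V·((SG_c−1)/(SG_t−1)−1);  °P = 259 − 259/SG_t;  cells = rate·(V+V_w)·°P
V_w = 18.2·((1.079−1)/(1.049−1)−1) = 11.1429
V_final = 18.2 + 11.1429 = 29.3429
°P = 259 − 259/1.049 = 12.0982
cells = 1.09·29.3429·12.0982

386.9450 billion cells


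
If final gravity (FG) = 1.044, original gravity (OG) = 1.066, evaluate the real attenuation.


AA = (OG−FG)/(OG−1)·100;  RA = AA·0.8192
AA = (1.066 − 1.044)/(1.066 − 1)·100 = 33.3333
RA = 33.3333·0.8192

27.3067 %


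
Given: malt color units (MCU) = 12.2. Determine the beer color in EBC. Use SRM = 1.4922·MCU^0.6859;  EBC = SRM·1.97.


SRM = 1.4922·12.2^0.6859 = 8.2978
EBC = 8.2978·1.97

16.3466 EBC


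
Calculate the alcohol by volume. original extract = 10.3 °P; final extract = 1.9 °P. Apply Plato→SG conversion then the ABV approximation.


SG = 259/(259 − P);  ABV = (OG − FG)·131.25
OG = 259/(259 − 10.3) = 1.0414
FG = 259/(259 − 1.9) = 1.0074
ABV = (1.0414 − 1.0074)·131.25

4.4658 % ABV


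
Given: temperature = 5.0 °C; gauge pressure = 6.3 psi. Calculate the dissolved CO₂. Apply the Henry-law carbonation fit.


vols = (P + 14.695)·(0.01821 + 0.09011·e^(−0.04·T))
vols = (6.3 + 14.695)·(0.01821 + 0.09011·e^(−0.04·5.0))

1.9312 volumes


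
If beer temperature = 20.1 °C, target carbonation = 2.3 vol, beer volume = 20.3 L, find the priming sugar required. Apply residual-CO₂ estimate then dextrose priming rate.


residual = 14.695·(0.01821 + 0.09011·e^(−0.04·T));  sugar = (target − residual)·4.0·V
residual = 14.695·(0.01821 + 0.09011·e^(−0.04·20.1)) = 0.8602
sugar = (2.3 − 0.8602)·4.0·20.3

116.9112 g


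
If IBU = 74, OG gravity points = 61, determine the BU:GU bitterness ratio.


BU:GU = IBU / OG_points
BU:GU = 74 / 61

1.2131


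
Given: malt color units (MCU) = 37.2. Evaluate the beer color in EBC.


SRM = 1.4922·MCU^0.6859;  EBC = SRM·1.97
SRM = 1.4922·37.2^0.6859 = 17.8264
EBC = 17.8264·1.97

35.1179 EBC


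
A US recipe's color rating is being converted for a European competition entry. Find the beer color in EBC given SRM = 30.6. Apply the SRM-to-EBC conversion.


EBC = SRM · 1.97
EBC = 30.6 · 1.97

60.2820 EBC


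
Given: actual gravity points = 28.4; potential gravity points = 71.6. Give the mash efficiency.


efficiency = actual / potential × 100
efficiency = 28.4 / 71.6 × 100

39.6648 %


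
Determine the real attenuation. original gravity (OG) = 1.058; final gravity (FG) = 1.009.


AA = (OG−FG)/(OG−1)·100;  RA = AA·0.8192
AA = (1.058 − 1.009)/(1.058 − 1)·100 = 84.4828
RA = 84.4828·0.8192

69.2083 %


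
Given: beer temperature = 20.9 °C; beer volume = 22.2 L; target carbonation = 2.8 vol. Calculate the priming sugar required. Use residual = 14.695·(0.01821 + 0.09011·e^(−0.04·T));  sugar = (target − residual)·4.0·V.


residual = 14.695·(0.01821 + 0.09011·e^(−0.04·20.9)) = 0.8415
sugar = (2.8 − 0.8415)·4.0·22.2

173.9109 g


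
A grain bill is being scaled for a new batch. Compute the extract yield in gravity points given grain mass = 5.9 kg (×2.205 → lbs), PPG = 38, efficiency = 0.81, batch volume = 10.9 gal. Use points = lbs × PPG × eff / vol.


lbs = 5.9 × 2.205 = 13.0095
points = 13.0095 × 38 × 0.81 / 10.9

36.7369 points


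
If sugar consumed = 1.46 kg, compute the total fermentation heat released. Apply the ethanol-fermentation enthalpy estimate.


Q = m_sugar · 590 kJ/kg
Q = 1.46 · 590

861.4000 kJ


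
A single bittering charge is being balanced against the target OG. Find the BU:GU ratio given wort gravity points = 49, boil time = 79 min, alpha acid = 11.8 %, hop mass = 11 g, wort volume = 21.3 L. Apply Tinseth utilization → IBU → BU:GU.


U = 1.65·0.000125^(GP/1000)·(1−e^(−0.04t))/4.15;  IBU = (α/100)·m·U·1000/V;  BU:GU = IBU/GP
U = 1.65·0.000125^(49/1000)·(1−e^(−0.04·79))/4.15 = 0.2451
IBU = (11.8/100)·11·0.2451·1000/21.3 = 14.9366
BU:GU = 14.9366/49

0.3048


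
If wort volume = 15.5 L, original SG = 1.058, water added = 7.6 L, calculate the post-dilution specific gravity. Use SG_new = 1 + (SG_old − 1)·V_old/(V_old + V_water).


pts = (1.058 − 1)·1000·15.5/(15.5 + 7.6) = 38.9177
SG_new = 1 + 38.9177/1000

1.0389


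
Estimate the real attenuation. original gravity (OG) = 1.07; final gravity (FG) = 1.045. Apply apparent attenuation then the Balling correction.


AA = (OG−FG)/(OG−1)·100;  RA = AA·0.8192
AA = (1.07 − 1.045)/(1.07 − 1)·100 = 35.7143
RA = 35.7143·0.8192

29.2571 %


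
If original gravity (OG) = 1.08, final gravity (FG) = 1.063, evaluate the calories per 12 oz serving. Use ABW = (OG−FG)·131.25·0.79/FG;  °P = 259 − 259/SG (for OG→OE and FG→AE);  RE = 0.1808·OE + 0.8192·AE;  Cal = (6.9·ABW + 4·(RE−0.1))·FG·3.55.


ABW = (1.08 − 1.063)·131.25·0.79/1.063 = 1.6582
OE = 259 − 259/1.08 = 19.1852 °P
AE = 259 − 259/1.063 = 15.3500 °P
RE = 0.1808·19.1852 + 0.8192·15.3500 = 16.0434 °P
Cal = (6.9·1.6582 + 4·(16.0434−0.1))·1.063·3.55

283.8357 kcal


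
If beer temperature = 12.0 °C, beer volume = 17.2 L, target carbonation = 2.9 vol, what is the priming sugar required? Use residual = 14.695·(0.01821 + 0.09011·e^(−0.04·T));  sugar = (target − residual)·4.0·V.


residual = 14.695·(0.01821 + 0.09011·e^(−0.04·12.0)) = 1.0870
sugar = (2.9 − 1.0870)·4.0·17.2

124.7366 g


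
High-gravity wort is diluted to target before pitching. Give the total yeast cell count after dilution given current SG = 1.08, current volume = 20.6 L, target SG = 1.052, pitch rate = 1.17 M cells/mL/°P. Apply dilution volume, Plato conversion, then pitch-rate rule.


V_w = V·((SG_c−1)/(SG_t−1)−1);  °P = 259 − 259/SG_t;  cells = rate·(V+V_w)·°P
V_w = 20.6·((1.08−1)/(1.052−1)−1) = 11.0923
V_final = 20.6 + 11.0923 = 31.6923
°P = 259 − 259/1.052 = 12.8023
cells = 1.17·31.6923·12.8023

474.7086 billion cells


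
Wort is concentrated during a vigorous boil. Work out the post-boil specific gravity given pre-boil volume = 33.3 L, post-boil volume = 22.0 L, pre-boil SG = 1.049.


SG_post = 1 + (SG_pre − 1)·V_pre/V_post
pts_pre = (1.049 − 1)·1000 = 49.0000
pts_post = 49.0000·33.3/22.0 = 74.1682
SG_post = 1 + 74.1682/1000

1.0742


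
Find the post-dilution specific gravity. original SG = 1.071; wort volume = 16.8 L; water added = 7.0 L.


SG_new = 1 + (SG_old − 1)·V_old/(V_old + V_water)
pts = (1.071 − 1)·1000·16.8/(16.8 + 7.0) = 50.1176
SG_new = 1 + 50.1176/1000

1.0501


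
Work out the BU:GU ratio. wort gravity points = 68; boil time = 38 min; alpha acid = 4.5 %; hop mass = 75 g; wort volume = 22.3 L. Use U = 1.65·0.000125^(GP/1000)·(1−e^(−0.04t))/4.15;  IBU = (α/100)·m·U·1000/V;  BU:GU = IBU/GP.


U = 1.65·0.000125^(68/1000)·(1−e^(−0.04·38))/4.15 = 0.1686
IBU = (4.5/100)·75·0.1686·1000/22.3 = 25.5156
BU:GU = 25.5156/68

0.3752


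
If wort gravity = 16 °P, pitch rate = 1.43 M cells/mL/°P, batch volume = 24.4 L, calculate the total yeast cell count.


cells (billions) = rate · V_L · °P
cells = 1.43 · 24.4 · 16

558.2720 billion cells


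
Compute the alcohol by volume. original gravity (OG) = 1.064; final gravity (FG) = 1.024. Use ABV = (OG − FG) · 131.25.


ABV = (1.064 − 1.024) · 131.25

5.2500 % ABV


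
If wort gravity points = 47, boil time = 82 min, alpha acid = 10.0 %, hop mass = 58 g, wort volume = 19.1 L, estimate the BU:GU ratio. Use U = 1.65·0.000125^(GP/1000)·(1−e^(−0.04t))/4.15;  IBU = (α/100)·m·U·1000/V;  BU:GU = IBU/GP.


U = 1.65·0.000125^(47/1000)·(1−e^(−0.04·82))/4.15 = 0.2508
IBU = (10.0/100)·58·0.2508·1000/19.1 = 76.1602
BU:GU = 76.1602/47

1.6204


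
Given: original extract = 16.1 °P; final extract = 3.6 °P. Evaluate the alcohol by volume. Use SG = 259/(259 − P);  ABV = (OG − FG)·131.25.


OG = 259/(259 − 16.1) = 1.0663
FG = 259/(259 − 3.6) = 1.0141
ABV = (1.0663 − 1.0141)·131.25

6.8495 % ABV


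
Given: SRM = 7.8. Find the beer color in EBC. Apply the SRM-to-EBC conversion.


EBC = SRM · 1.97
EBC = 7.8 · 1.97

15.3660 EBC


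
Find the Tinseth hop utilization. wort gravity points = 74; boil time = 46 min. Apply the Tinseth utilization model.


U = 1.65·0.000125^(GP/1000) · (1 − e^(−0.04·t))/4.15
bigness = 1.65·0.000125^(74/1000) = 0.8485
boil_factor = (1 − e^(−0.04·46))/4.15 = 0.2027
U = 0.8485 · 0.2027

0.1720


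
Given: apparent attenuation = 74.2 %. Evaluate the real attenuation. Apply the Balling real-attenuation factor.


RA = AA · 0.8192
RA = 74.2 · 0.8192

60.7846 %


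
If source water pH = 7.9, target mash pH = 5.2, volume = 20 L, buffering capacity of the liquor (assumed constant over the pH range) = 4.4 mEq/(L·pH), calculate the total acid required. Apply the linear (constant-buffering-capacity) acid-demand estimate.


acid = buffering capacity · (pH_source − pH_target) · V
acid = 4.4 · (7.9 − 5.2) · 20

237.6000 mEq


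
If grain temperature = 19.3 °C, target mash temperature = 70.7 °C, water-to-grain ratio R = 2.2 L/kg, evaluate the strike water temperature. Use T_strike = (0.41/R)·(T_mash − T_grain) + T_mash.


T_strike = (0.41/2.2)·(70.7 − 19.3) + 70.7

80.2791 °C


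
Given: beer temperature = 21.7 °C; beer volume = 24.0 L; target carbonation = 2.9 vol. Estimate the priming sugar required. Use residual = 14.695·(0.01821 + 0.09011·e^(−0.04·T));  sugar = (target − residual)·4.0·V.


residual = 14.695·(0.01821 + 0.09011·e^(−0.04·21.7)) = 0.8235
sugar = (2.9 − 0.8235)·4.0·24.0

199.3471 g


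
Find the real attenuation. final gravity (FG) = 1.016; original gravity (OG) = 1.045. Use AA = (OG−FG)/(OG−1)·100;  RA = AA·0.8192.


AA = (1.045 − 1.016)/(1.045 − 1)·100 = 64.4444
RA = 64.4444·0.8192

52.7929 %


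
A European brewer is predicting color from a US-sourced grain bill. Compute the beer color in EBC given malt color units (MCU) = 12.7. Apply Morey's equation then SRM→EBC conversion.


SRM = 1.4922·MCU^0.6859;  EBC = SRM·1.97
SRM = 1.4922·12.7^0.6859 = 8.5295
EBC = 8.5295·1.97

16.8032 EBC


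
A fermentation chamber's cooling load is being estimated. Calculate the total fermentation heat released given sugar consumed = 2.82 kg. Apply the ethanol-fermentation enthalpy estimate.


Q = m_sugar · 590 kJ/kg
Q = 2.82 · 590

1663.8000 kJ


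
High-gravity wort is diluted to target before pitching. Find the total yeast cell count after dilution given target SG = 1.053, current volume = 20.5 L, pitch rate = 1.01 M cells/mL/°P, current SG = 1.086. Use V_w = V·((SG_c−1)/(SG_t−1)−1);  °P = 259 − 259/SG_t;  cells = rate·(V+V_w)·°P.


V_w = 20.5·((1.086−1)/(1.053−1)−1) = 12.7642
V_final = 20.5 + 12.7642 = 33.2642
°P = 259 − 259/1.053 = 13.0361
cells = 1.01·33.2642·13.0361

437.9707 billion cells


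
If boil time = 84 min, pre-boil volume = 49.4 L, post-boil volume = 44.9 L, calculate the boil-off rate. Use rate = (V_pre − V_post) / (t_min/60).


rate = (49.4 − 44.9) / (84/60)

3.2143 L/hr


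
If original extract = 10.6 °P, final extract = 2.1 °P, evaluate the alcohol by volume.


SG = 259/(259 − P);  ABV = (OG − FG)·131.25
OG = 259/(259 − 10.6) = 1.0427
FG = 259/(259 − 2.1) = 1.0082
ABV = (1.0427 − 1.0082)·131.25

4.5280 % ABV


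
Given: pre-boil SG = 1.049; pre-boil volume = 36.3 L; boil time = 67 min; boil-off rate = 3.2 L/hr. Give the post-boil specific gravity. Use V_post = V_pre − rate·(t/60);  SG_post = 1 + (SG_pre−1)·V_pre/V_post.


V_post = 36.3 − 3.2·(67/60) = 32.7267
SG_post = 1 + (1.049 − 1)·36.3/32.7267

1.0544


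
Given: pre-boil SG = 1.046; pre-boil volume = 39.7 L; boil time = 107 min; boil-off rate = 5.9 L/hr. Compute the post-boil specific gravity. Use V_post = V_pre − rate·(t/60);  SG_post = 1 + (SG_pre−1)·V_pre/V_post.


V_post = 39.7 − 5.9·(107/60) = 29.1783
SG_post = 1 + (1.046 − 1)·39.7/29.1783

1.0626


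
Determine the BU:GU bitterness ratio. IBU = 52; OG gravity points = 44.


BU:GU = IBU / OG_points
BU:GU = 52 / 44

1.1818


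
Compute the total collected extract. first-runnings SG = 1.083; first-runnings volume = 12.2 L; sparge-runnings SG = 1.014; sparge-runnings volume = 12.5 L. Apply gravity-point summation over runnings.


total = Σ (SG_i − 1)·1000·V_i
first = (1.083 − 1)·1000·12.2 = 1012.6000
sparge = (1.014 − 1)·1000·12.5 = 175.0000
total = 1012.6000 + 175.0000

1187.6000 gravity·L


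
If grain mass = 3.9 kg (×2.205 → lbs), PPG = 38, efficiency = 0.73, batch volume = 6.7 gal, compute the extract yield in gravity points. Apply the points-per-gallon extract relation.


points = lbs × PPG × eff / vol
lbs = 3.9 × 2.205 = 8.5995
points = 8.5995 × 38 × 0.73 / 6.7

35.6045 points


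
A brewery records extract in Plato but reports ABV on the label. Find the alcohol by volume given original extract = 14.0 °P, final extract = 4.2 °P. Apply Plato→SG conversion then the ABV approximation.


SG = 259/(259 − P);  ABV = (OG − FG)·131.25
OG = 259/(259 − 14.0) = 1.0571
FG = 259/(259 − 4.2) = 1.0165
ABV = (1.0571 − 1.0165)·131.25

5.3365 % ABV


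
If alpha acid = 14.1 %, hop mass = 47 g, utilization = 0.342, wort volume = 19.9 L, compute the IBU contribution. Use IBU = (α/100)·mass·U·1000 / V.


IBU = (14.1/100)·47·0.342·1000 / 19.9

113.8912 IBU


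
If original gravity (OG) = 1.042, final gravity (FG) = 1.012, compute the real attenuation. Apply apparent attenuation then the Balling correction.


AA = (OG−FG)/(OG−1)·100;  RA = AA·0.8192
AA = (1.042 − 1.012)/(1.042 − 1)·100 = 71.4286
RA = 71.4286·0.8192

58.5143 %


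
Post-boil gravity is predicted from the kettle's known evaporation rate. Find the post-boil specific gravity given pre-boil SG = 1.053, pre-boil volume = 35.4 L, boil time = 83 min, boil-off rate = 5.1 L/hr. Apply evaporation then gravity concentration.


V_post = V_pre − rate·(t/60);  SG_post = 1 + (SG_pre−1)·V_pre/V_post
V_post = 35.4 − 5.1·(83/60) = 28.3450
SG_post = 1 + (1.053 − 1)·35.4/28.3450

1.0662


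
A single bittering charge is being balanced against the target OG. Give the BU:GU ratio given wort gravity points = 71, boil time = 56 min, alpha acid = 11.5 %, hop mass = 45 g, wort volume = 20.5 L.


U = 1.65·0.000125^(GP/1000)·(1−e^(−0.04t))/4.15;  IBU = (α/100)·m·U·1000/V;  BU:GU = IBU/GP
U = 1.65·0.000125^(71/1000)·(1−e^(−0.04·56))/4.15 = 0.1877
IBU = (11.5/100)·45·0.1877·1000/20.5 = 47.3792
BU:GU = 47.3792/71

0.6673


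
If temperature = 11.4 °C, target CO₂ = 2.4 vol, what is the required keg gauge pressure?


psi = vols/(0.01821 + 0.09011·e^(−0.04·T)) − 14.695
psi = 2.4/(0.01821 + 0.09011·e^(−0.04·11.4)) − 14.695

17.1678 psi


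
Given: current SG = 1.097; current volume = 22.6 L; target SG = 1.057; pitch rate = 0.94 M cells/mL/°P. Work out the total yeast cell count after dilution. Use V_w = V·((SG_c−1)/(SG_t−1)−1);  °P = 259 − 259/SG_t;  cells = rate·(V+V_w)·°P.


V_w = 22.6·((1.097−1)/(1.057−1)−1) = 15.8596
V_final = 22.6 + 15.8596 = 38.4596
°P = 259 − 259/1.057 = 13.9669
cells = 0.94·38.4596·13.9669

504.9319 billion cells


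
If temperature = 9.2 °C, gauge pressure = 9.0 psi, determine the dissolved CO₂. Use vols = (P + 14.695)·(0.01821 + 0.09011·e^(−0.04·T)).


vols = (9.0 + 14.695)·(0.01821 + 0.09011·e^(−0.04·9.2))

1.9093 volumes


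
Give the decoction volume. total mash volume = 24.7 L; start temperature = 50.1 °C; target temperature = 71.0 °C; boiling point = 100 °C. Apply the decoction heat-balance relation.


V_dec = V_total·(T_target − T_start)/(T_boil − T_start)
V_dec = 24.7·(71.0 − 50.1)/(100 − 50.1)

10.3453 L


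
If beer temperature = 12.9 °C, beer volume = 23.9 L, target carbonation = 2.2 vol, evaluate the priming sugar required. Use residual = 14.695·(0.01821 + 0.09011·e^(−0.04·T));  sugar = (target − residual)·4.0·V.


residual = 14.695·(0.01821 + 0.09011·e^(−0.04·12.9)) = 1.0580
sugar = (2.2 − 1.0580)·4.0·23.9

109.1756 g


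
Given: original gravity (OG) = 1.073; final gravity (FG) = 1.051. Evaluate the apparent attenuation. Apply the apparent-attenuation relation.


AA = (OG − FG)/(OG − 1) · 100
AA = (1.073 − 1.051)/(1.073 − 1) · 100

30.1370 %


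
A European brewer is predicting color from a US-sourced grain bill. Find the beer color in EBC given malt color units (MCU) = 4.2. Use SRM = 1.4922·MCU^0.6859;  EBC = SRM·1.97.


SRM = 1.4922·4.2^0.6859 = 3.9931
EBC = 3.9931·1.97

7.8665 EBC


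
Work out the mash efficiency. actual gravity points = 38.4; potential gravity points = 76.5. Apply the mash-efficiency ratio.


efficiency = actual / potential × 100
efficiency = 38.4 / 76.5 × 100

50.1961 %


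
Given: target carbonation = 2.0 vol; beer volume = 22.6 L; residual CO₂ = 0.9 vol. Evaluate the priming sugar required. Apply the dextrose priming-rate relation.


sugar = (target − residual)·4.0·V
sugar = (2.0 − 0.9)·4.0·22.6

99.4400 g


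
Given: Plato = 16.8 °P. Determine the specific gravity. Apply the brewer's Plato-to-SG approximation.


SG = 259/(259 − P)
SG = 259/(259 − 16.8)

1.0694


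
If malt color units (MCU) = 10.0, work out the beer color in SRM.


SRM = 1.4922 · MCU^0.6859
SRM = 1.4922 · 10.0^0.6859

7.2398 SRM


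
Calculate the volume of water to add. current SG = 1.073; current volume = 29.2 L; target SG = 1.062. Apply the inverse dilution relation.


V_water = V·((SG_curr − 1)/(SG_target − 1) − 1)
V_water = 29.2·((1.073 − 1)/(1.062 − 1) − 1)

5.1806 L


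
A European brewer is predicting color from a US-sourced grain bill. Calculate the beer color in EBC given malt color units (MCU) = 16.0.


SRM = 1.4922·MCU^0.6859;  EBC = SRM·1.97
SRM = 1.4922·16.0^0.6859 = 9.9939
EBC = 9.9939·1.97

19.6879 EBC


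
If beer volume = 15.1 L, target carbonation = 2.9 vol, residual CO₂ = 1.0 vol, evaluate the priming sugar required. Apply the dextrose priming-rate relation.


sugar = (target − residual)·4.0·V
sugar = (2.9 − 1.0)·4.0·15.1

114.7600 g


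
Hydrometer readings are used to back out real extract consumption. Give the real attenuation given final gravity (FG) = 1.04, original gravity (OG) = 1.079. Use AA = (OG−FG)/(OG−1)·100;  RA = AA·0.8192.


AA = (1.079 − 1.04)/(1.079 − 1)·100 = 49.3671
RA = 49.3671·0.8192

40.4415 %


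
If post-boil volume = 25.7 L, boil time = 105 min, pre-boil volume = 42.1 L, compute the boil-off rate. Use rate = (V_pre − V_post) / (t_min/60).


rate = (42.1 − 25.7) / (105/60)

9.3714 L/hr


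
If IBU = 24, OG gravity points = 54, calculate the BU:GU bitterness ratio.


BU:GU = IBU / OG_points
BU:GU = 24 / 54

0.4444


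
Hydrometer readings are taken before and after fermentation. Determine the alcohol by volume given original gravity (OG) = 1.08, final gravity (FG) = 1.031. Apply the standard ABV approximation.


ABV = (OG − FG) · 131.25
ABV = (1.08 − 1.031) · 131.25

6.4313 % ABV


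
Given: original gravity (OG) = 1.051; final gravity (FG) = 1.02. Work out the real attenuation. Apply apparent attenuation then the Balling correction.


AA = (OG−FG)/(OG−1)·100;  RA = AA·0.8192
AA = (1.051 − 1.02)/(1.051 − 1)·100 = 60.7843
RA = 60.7843·0.8192

49.7945 %


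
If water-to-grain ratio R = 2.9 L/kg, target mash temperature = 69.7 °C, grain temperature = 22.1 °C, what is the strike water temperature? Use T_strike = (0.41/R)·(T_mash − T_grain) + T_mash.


T_strike = (0.41/2.9)·(69.7 − 22.1) + 69.7

76.4297 °C


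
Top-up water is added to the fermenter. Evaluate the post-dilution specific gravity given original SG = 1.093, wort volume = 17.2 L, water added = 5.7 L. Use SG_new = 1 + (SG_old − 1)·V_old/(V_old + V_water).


pts = (1.093 − 1)·1000·17.2/(17.2 + 5.7) = 69.8515
SG_new = 1 + 69.8515/1000

1.0699


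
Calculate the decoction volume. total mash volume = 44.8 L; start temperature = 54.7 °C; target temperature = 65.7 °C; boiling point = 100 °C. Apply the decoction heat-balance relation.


V_dec = V_total·(T_target − T_start)/(T_boil − T_start)
V_dec = 44.8·(65.7 − 54.7)/(100 − 54.7)

10.8786 L


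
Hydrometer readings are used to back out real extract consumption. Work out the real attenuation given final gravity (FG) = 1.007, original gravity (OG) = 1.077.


AA = (OG−FG)/(OG−1)·100;  RA = AA·0.8192
AA = (1.077 − 1.007)/(1.077 − 1)·100 = 90.9091
RA = 90.9091·0.8192

74.4727 %


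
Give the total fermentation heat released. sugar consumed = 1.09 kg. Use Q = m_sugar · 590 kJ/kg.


Q = 1.09 · 590

643.1000 kJ
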